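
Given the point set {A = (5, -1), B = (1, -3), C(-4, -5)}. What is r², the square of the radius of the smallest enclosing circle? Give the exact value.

Side lengths²: AB² = 20, AC² = 97, BC² = 29.
Since AC² = 97 ≥ 29 + 20 = 49, the angle opposite AC is not acute, so the smallest enclosing circle has AC as diameter.
Centre = midpoint of AC = (0.5, -3), r² = 97/4 = 24.25.

24.25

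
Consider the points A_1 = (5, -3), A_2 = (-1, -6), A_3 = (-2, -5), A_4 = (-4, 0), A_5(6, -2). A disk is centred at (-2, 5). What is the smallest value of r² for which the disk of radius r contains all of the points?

122

The required radius is the distance from (-2, 5) to the farthest point.
Squared distances: 113, 122, 100, 29, 113.
Maximum is 122, attained at A_2.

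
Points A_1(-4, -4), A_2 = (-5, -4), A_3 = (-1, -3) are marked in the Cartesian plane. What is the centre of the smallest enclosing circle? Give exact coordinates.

(-3, -3.5)

Side lengths²: A_1A_2² = 1, A_1A_3² = 10, A_2A_3² = 17.
Since A_2A_3² = 17 ≥ 10 + 1 = 11, the angle opposite A_2A_3 is not acute, so the smallest enclosing circle has A_2A_3 as diameter.
Centre = midpoint of A_2A_3 = (-3, -3.5), r² = 17/4 = 4.25.
Centre = (-3, -3.5).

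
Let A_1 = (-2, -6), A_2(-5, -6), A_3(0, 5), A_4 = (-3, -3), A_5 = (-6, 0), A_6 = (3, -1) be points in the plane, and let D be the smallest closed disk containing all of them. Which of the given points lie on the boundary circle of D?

By Welzl's lemma the MEC is supported by two points (diametrically opposite) or three points (on a circumcircle).
The farthest pair is A_2–A_3 with squared distance 146. The circle on this segment as diameter has centre (-2.5, -0.5) and r² = 146/4 = 36.5.
Check A_1: distance² to centre = 30.5 ≤ 36.5, so it lies inside.
All remaining points lie in this disk, and no smaller disk contains both endpoints, so this is the minimum enclosing circle.
The points at distance exactly r from the centre are A_2, A_3 — 2 points.

A_2, A_3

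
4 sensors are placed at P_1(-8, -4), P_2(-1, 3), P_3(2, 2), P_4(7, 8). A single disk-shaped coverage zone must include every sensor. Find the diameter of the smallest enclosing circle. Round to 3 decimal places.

19.209

The farthest pair is P_1–P_4 with squared distance 369. The circle on this segment as diameter has centre (-0.5, 2) and r² = 369/4 = 92.25.
Check P_2: distance² to centre = 1.25 ≤ 92.25, so it lies inside.
All remaining points lie in this disk, and no smaller disk contains both endpoints, so this is the minimum enclosing circle.
Diameter = 2r = 2√(92.25) ≈ 19.209.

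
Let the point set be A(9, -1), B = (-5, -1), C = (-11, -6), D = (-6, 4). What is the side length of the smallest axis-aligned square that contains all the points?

20

The bounding box has width 20 and height 10.
An axis-aligned square enclosing the set must have side ≥ max(width, height).
So the minimum side is max(20, 10) = 20.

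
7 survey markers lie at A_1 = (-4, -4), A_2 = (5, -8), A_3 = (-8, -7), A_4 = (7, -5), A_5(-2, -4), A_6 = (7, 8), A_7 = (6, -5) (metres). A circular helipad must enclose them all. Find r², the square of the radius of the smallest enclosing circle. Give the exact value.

112.5

The farthest pair is A_3–A_6 with squared distance 450. The circle on this segment as diameter has centre (-0.5, 0.5) and r² = 450/4 = 112.5.
Check A_1: distance² to centre = 32.5 ≤ 112.5, so it lies inside.
All remaining points lie in this disk, and no smaller disk contains both endpoints, so this is the minimum enclosing circle.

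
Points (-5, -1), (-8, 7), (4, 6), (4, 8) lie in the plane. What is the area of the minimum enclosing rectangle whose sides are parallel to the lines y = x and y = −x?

In coordinates u = x + y, v = x − y the rectangle is axis-aligned; the map (x,y)→(u,v) scales areas by 2.
u-values: -6, -1, 10, 12; range = 12 − (-6) = 18.
v-values: -4, -15, -2, -4; range = -2 − (-15) = 13.
Area = (18 × 13) / 2 = 117.

117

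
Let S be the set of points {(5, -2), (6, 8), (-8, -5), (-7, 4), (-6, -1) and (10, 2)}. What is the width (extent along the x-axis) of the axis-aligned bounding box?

max x = 10, min x = -8, so width = 18.

18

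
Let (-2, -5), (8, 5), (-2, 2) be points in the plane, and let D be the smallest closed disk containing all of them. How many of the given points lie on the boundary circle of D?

Call the three points A, B, C in the order given.
Side lengths²: AB² = 200, AC² = 49, BC² = 109.
Since AB² = 200 ≥ 109 + 49 = 158, the angle opposite AB is not acute, so the smallest enclosing circle has AB as diameter.
Centre = midpoint of AB = (3, 0), r² = 200/4 = 50.
The points at distance exactly r from the centre are (-2, -5), (8, 5) — 2 points.

2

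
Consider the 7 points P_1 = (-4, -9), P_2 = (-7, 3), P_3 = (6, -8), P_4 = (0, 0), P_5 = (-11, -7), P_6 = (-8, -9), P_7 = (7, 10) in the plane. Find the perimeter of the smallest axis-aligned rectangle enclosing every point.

Width = max x − min x = 7 − (-11) = 18.
Height = max y − min y = 10 − (-9) = 19.
Perimeter = 2(18 + 19) = 74.

74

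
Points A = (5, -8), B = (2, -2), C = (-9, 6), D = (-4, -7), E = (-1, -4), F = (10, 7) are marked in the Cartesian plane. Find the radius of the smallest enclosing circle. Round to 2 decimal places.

A smallest enclosing disk is always determined by at most three of the input points on its boundary.
The minimum enclosing circle is determined by three boundary points: A, C, F.
Their circumcentre is (0.75, 1.75) with r² = 113.125.
The farthest remaining point D is at distance² 99.125 ≤ 113.125.
r = √(113.125) ≈ 10.64.

10.64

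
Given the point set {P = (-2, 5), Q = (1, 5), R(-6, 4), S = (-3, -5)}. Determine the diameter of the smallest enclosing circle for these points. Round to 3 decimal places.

The minimum enclosing circle of a finite set is fixed by two of the points (as a diameter) or three (as a circumcircle).
The minimum enclosing circle is determined by three boundary points: Q, R, S.
Their circumcentre is (-21/11, 4/11) with r² = 3625/121.
The farthest remaining point P is at distance² 2602/121 ≤ 3625/121.
Diameter = 2r = 2√(3625/121) ≈ 10.947.

10.947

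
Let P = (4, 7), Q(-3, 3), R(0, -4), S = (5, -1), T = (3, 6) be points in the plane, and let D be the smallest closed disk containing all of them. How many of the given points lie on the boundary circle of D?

The minimum enclosing circle of a finite set is fixed by two of the points (as a diameter) or three (as a circumcircle).
The farthest pair is P–R with squared distance 137. The circle on this segment as diameter has centre (2, 1.5) and r² = 137/4 = 34.25.
Check Q: distance² to centre = 27.25 ≤ 34.25, so it lies inside.
All remaining points lie in this disk, and no smaller disk contains both endpoints, so this is the minimum enclosing circle.
The points at distance exactly r from the centre are P, R — 2 points.

2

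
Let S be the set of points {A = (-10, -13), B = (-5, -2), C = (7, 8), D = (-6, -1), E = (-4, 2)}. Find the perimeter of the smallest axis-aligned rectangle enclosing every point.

76

Width = max x − min x = 7 − (-10) = 17.
Height = max y − min y = 8 − (-13) = 21.
Perimeter = 2(17 + 21) = 76.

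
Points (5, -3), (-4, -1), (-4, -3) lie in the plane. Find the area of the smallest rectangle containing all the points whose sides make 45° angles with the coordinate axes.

49.5

In coordinates u = x + y, v = x − y the rectangle is axis-aligned; the map (x,y)→(u,v) scales areas by 2.
u-values: 2, -5, -7; range = 2 − (-7) = 9.
v-values: 8, -3, -1; range = 8 − (-3) = 11.
Area = (9 × 11) / 2 = 49.5.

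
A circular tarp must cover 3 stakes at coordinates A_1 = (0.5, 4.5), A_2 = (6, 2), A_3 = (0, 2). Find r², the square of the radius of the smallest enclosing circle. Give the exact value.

9.49

Side lengths²: A_1A_2² = 36.5, A_1A_3² = 6.5, A_2A_3² = 36.
Since A_1A_2² = 36.5 < 36 + 6.5 = 42.5, the triangle is acute, so the smallest enclosing circle is the circumcircle.
Circumcentre = (3, 2.7), r² = 9.49.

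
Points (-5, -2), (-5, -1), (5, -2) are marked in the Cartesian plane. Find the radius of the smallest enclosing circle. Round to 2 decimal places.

5.02

Call the three points A, B, C in the order given.
Side lengths²: AB² = 1, AC² = 100, BC² = 101.
Since BC² = 101 ≥ 100 + 1 = 101, the angle opposite BC is not acute, so the smallest enclosing circle has BC as diameter.
Centre = midpoint of BC = (0, -1.5), r² = 101/4 = 25.25.
r = √(25.25) ≈ 5.02.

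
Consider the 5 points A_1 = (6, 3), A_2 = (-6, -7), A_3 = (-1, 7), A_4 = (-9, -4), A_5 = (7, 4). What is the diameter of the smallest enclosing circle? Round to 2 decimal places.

The farthest pair is A_4–A_5 with squared distance 320. The circle on this segment as diameter has centre (-1, 0) and r² = 320/4 = 80.
Check A_1: distance² to centre = 58 ≤ 80, so it lies inside.
All remaining points lie in this disk, and no smaller disk contains both endpoints, so this is the minimum enclosing circle.
Diameter = 2r = 2√80 ≈ 17.89.

17.89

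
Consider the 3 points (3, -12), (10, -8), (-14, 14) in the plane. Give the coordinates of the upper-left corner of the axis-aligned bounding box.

x-range [-14, 10], y-range [-12, 14].
The upper-left corner is (-14, 14).

(-14, 14)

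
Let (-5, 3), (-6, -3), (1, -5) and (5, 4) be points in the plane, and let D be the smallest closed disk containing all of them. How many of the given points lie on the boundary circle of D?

2

The minimum enclosing circle of a finite set is fixed by two of the points (as a diameter) or three (as a circumcircle).
The farthest pair is (-6, -3)–(5, 4) with squared distance 170. The circle on this segment as diameter has centre (-0.5, 0.5) and r² = 170/4 = 42.5.
Check (-5, 3): distance² to centre = 26.5 ≤ 42.5, so it lies inside.
All remaining points lie in this disk, and no smaller disk contains both endpoints, so this is the minimum enclosing circle.
The points at distance exactly r from the centre are (-6, -3), (5, 4) — 2 points.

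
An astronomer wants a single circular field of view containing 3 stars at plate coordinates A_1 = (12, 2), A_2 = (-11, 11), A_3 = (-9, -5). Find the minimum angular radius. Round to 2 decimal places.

Side lengths²: A_1A_2² = 610, A_1A_3² = 490, A_2A_3² = 260.
Since A_1A_2² = 610 < 490 + 260 = 750, the triangle is acute, so the smallest enclosing circle is the circumcircle.
Circumcentre = (-0.4, 4.2), r² = 158.6.
r = √(158.6) ≈ 12.59.

12.59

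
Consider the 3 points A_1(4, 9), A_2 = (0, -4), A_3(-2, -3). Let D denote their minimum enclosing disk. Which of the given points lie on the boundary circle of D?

A_1, A_2, A_3

Side lengths²: A_1A_2² = 185, A_1A_3² = 180, A_2A_3² = 5.
Since A_1A_2² = 185 ≥ 180 + 5 = 185, the angle opposite A_1A_2 is not acute, so the smallest enclosing circle has A_1A_2 as diameter.
Centre = midpoint of A_1A_2 = (2, 2.5), r² = 185/4 = 46.25.
The points at distance exactly r from the centre are A_1, A_2, A_3 — 3 points.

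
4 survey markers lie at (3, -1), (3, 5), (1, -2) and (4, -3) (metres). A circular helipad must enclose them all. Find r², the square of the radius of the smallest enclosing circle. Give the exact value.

The minimum enclosing circle of a finite set is fixed by two of the points (as a diameter) or three (as a circumcircle).
The farthest pair is (3, 5)–(4, -3) with squared distance 65. The circle on this segment as diameter has centre (3.5, 1) and r² = 65/4 = 16.25.
Check (3, -1): distance² to centre = 4.25 ≤ 16.25, so it lies inside.
All remaining points lie in this disk, and no smaller disk contains both endpoints, so this is the minimum enclosing circle.

16.25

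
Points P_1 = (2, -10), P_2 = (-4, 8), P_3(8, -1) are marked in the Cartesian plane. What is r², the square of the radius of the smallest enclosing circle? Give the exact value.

Side lengths²: P_1P_2² = 360, P_1P_3² = 117, P_2P_3² = 225.
Since P_1P_2² = 360 ≥ 225 + 117 = 342, the angle opposite P_1P_2 is not acute, so the smallest enclosing circle has P_1P_2 as diameter.
Centre = midpoint of P_1P_2 = (-1, -1), r² = 360/4 = 90.

90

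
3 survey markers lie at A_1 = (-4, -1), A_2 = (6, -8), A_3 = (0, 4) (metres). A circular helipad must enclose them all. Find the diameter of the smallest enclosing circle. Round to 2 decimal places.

Side lengths²: A_1A_2² = 149, A_1A_3² = 41, A_2A_3² = 180.
Since A_2A_3² = 180 < 149 + 41 = 190, the triangle is acute, so the smallest enclosing circle is the circumcircle.
Circumcentre = (34/13, -57/26), r² = 30545/676.
Diameter = 2r = 2√(30545/676) ≈ 13.44.

13.44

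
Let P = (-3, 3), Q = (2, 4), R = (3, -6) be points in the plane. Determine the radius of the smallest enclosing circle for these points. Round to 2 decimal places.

5.43

Side lengths²: PQ² = 26, PR² = 117, QR² = 101.
Since PR² = 117 < 101 + 26 = 127, the triangle is acute, so the smallest enclosing circle is the circumcircle.
Circumcentre = (15/34, -41/34), r² = 17069/578.
r = √(17069/578) ≈ 5.43.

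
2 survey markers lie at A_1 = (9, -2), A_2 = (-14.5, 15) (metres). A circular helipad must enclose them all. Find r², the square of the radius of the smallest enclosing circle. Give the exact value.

The smallest circle enclosing two points has them as diameter endpoints.
Centre = midpoint = (-2.75, 6.5); r² = |A_1A_2|²/4 = 841.25/4 = 210.3125.

210.3125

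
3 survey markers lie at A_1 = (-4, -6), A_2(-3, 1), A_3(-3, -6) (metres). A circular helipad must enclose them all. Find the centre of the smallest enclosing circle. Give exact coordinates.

Side lengths²: A_1A_2² = 50, A_1A_3² = 1, A_2A_3² = 49.
Since A_1A_2² = 50 ≥ 49 + 1 = 50, the angle opposite A_1A_2 is not acute, so the smallest enclosing circle has A_1A_2 as diameter.
Centre = midpoint of A_1A_2 = (-3.5, -2.5), r² = 50/4 = 12.5.
Centre = (-3.5, -2.5).

(-3.5, -2.5)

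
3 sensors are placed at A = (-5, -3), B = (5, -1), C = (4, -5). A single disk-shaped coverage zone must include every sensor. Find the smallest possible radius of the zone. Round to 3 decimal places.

Side lengths²: AB² = 104, AC² = 85, BC² = 17.
Since AB² = 104 ≥ 85 + 17 = 102, the angle opposite AB is not acute, so the smallest enclosing circle has AB as diameter.
Centre = midpoint of AB = (0, -2), r² = 104/4 = 26.
r = √26 ≈ 5.099.

5.099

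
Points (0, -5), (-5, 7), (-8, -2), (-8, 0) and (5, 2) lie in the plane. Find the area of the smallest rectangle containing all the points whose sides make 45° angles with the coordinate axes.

In coordinates u = x + y, v = x − y the rectangle is axis-aligned; the map (x,y)→(u,v) scales areas by 2.
u-values: -5, 2, -10, -8, 7; range = 7 − (-10) = 17.
v-values: 5, -12, -6, -8, 3; range = 5 − (-12) = 17.
Area = (17 × 17) / 2 = 144.5.

144.5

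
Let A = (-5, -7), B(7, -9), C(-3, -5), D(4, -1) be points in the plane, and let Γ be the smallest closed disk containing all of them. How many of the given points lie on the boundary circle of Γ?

The minimum enclosing circle of a finite set is fixed by two of the points (as a diameter) or three (as a circumcircle).
The minimum enclosing circle is determined by three boundary points: A, B, D.
Their circumcentre is (37/30, -6.6) with r² = 35113/900.
The farthest remaining point C is at distance² 18433/900 ≤ 35113/900.
The points at distance exactly r from the centre are A, B, D — 3 points.

3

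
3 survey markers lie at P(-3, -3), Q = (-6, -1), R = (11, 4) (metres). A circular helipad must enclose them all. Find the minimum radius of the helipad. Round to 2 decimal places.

Side lengths²: PQ² = 13, PR² = 245, QR² = 314.
Since QR² = 314 ≥ 245 + 13 = 258, the angle opposite QR is not acute, so the smallest enclosing circle has QR as diameter.
Centre = midpoint of QR = (2.5, 1.5), r² = 314/4 = 78.5.
r = √(78.5) ≈ 8.86.

8.86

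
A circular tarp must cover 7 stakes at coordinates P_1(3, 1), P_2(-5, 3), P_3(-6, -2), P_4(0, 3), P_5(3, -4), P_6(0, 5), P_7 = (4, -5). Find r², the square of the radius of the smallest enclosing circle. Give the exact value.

The farthest pair is P_2–P_7 with squared distance 145. The circle on this segment as diameter has centre (-0.5, -1) and r² = 145/4 = 36.25.
Check P_1: distance² to centre = 16.25 ≤ 36.25, so it lies inside.
All remaining points lie in this disk, and no smaller disk contains both endpoints, so this is the minimum enclosing circle.

36.25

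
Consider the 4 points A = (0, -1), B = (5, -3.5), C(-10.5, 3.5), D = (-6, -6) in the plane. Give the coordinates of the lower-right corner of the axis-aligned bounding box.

(5, -6)

x-range [-10.5, 5], y-range [-6, 3.5].
The lower-right corner is (5, -6).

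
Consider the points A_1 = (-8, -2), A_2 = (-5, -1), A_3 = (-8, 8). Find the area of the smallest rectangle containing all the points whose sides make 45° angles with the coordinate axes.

In coordinates u = x + y, v = x − y the rectangle is axis-aligned; the map (x,y)→(u,v) scales areas by 2.
u-values: -10, -6, 0; range = 0 − (-10) = 10.
v-values: -6, -4, -16; range = -4 − (-16) = 12.
Area = (10 × 12) / 2 = 60.

60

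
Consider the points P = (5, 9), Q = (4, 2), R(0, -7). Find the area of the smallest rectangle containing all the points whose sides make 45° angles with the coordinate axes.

In coordinates u = x + y, v = x − y the rectangle is axis-aligned; the map (x,y)→(u,v) scales areas by 2.
u-values: 14, 6, -7; range = 14 − (-7) = 21.
v-values: -4, 2, 7; range = 7 − (-4) = 11.
Area = (21 × 11) / 2 = 115.5.

115.5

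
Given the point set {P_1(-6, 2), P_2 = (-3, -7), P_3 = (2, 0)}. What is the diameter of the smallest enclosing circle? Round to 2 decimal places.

Side lengths²: P_1P_2² = 90, P_1P_3² = 68, P_2P_3² = 74.
Since P_1P_2² = 90 < 74 + 68 = 142, the triangle is acute, so the smallest enclosing circle is the circumcircle.
Circumcentre = (-30/11, -21/11), r² = 3145/121.
Diameter = 2r = 2√(3145/121) ≈ 10.20.

10.20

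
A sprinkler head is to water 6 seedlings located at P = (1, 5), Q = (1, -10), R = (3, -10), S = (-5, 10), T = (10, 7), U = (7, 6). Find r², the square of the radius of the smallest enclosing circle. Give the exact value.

63713/529

By Welzl's lemma the MEC is supported by two points (diametrically opposite) or three points (on a circumcircle).
The minimum enclosing circle is determined by three boundary points: R, S, T.
Their circumcentre is (22/23, 18/23) with r² = 63713/529.
The farthest remaining point Q is at distance² 61505/529 ≤ 63713/529.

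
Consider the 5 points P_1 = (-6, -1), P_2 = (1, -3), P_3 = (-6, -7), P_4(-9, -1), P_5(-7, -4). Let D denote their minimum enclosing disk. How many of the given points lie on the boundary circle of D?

The minimum enclosing circle is determined by three boundary points: P_2, P_3, P_4.
Their circumcentre is (-73/18, -41/18) with r² = 4225/162.
The farthest remaining point P_5 is at distance² 1885/162 ≤ 4225/162.
The points at distance exactly r from the centre are P_2, P_3, P_4 — 3 points.

3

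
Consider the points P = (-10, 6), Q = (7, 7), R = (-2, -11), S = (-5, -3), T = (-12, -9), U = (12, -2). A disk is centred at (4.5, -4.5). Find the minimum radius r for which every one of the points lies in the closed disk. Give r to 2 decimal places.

17.90

The required radius is the distance from (4.5, -4.5) to the farthest point.
Squared distances: 320.5, 138.5, 84.5, 92.5, 292.5, 62.5.
Maximum is 320.5, attained at P.
r = √(320.5) ≈ 17.90.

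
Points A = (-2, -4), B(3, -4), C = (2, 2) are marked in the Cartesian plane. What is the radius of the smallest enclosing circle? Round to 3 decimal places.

3.655

Side lengths²: AB² = 25, AC² = 52, BC² = 37.
Since AC² = 52 < 37 + 25 = 62, the triangle is acute, so the smallest enclosing circle is the circumcircle.
Circumcentre = (0.5, -4/3), r² = 481/36.
r = √(481/36) ≈ 3.655.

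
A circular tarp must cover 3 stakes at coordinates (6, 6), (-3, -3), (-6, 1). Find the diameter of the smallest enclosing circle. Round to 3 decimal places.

13.132

Call the three points A, B, C in the order given.
Side lengths²: AB² = 162, AC² = 169, BC² = 25.
Since AC² = 169 < 162 + 25 = 187, the triangle is acute, so the smallest enclosing circle is the circumcircle.
Circumcentre = (5/14, 37/14), r² = 4225/98.
Diameter = 2r = 2√(4225/98) ≈ 13.132.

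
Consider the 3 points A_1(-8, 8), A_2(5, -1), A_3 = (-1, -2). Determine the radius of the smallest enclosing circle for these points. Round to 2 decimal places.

Side lengths²: A_1A_2² = 250, A_1A_3² = 149, A_2A_3² = 37.
Since A_1A_2² = 250 ≥ 149 + 37 = 186, the angle opposite A_1A_2 is not acute, so the smallest enclosing circle has A_1A_2 as diameter.
Centre = midpoint of A_1A_2 = (-1.5, 3.5), r² = 250/4 = 62.5.
r = √(62.5) ≈ 7.91.

7.91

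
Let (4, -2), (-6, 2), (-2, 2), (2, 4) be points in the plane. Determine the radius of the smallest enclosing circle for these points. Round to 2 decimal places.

The farthest pair is (4, -2)–(-6, 2) with squared distance 116. The circle on this segment as diameter has centre (-1, 0) and r² = 116/4 = 29.
Check (-2, 2): distance² to centre = 5 ≤ 29, so it lies inside.
All remaining points lie in this disk, and no smaller disk contains both endpoints, so this is the minimum enclosing circle.
r = √29 ≈ 5.39.

5.39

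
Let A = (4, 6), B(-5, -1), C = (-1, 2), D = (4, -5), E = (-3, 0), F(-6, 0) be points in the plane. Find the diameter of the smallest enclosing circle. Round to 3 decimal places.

A smallest enclosing disk is always determined by at most three of the input points on its boundary.
The minimum enclosing circle is determined by three boundary points: A, D, F.
Their circumcentre is (0.5, 0.5) with r² = 42.5.
The farthest remaining point B is at distance² 32.5 ≤ 42.5.
Diameter = 2r = 2√(42.5) ≈ 13.038.

13.038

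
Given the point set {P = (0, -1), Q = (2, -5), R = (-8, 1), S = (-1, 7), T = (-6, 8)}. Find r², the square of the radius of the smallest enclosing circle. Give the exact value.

By Welzl's lemma the MEC is supported by two points (diametrically opposite) or three points (on a circumcircle).
The farthest pair is Q–T with squared distance 233. The circle on this segment as diameter has centre (-2, 1.5) and r² = 233/4 = 58.25.
Check P: distance² to centre = 10.25 ≤ 58.25, so it lies inside.
All remaining points lie in this disk, and no smaller disk contains both endpoints, so this is the minimum enclosing circle.

58.25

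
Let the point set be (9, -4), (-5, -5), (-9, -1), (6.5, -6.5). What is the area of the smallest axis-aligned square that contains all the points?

324

The bounding box has width 18 and height 5.5.
An axis-aligned square enclosing the set must have side ≥ max(width, height).
So the minimum side is max(18, 5.5) = 18.
Area = 18² = 324.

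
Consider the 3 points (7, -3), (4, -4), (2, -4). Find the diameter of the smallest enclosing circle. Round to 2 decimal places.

5.10

Call the three points A, B, C in the order given.
Side lengths²: AB² = 10, AC² = 26, BC² = 4.
Since AC² = 26 ≥ 10 + 4 = 14, the angle opposite AC is not acute, so the smallest enclosing circle has AC as diameter.
Centre = midpoint of AC = (4.5, -3.5), r² = 26/4 = 6.5.
Diameter = 2r = 2√(6.5) ≈ 5.10.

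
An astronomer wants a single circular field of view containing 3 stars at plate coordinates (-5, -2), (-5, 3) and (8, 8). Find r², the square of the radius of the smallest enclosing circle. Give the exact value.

67.25

Call the three points A, B, C in the order given.
Side lengths²: AB² = 25, AC² = 269, BC² = 194.
Since AC² = 269 ≥ 194 + 25 = 219, the angle opposite AC is not acute, so the smallest enclosing circle has AC as diameter.
Centre = midpoint of AC = (1.5, 3), r² = 269/4 = 67.25.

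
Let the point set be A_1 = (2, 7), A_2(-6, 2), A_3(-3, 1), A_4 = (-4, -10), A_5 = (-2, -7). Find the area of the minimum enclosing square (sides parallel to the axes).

289

The bounding box has width 8 and height 17.
An axis-aligned square enclosing the set must have side ≥ max(width, height).
So the minimum side is max(8, 17) = 17.
Area = 17² = 289.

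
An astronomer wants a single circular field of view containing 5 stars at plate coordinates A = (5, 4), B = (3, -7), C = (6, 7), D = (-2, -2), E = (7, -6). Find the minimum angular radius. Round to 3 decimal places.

By Welzl's lemma the MEC is supported by two points (diametrically opposite) or three points (on a circumcircle).
The farthest pair is B–C with squared distance 205. The circle on this segment as diameter has centre (4.5, 0) and r² = 205/4 = 51.25.
Check A: distance² to centre = 16.25 ≤ 51.25, so it lies inside.
All remaining points lie in this disk, and no smaller disk contains both endpoints, so this is the minimum enclosing circle.
r = √(51.25) ≈ 7.159.

7.159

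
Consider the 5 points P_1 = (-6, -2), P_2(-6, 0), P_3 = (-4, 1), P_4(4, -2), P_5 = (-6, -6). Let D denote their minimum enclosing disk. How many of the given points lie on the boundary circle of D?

3

A smallest enclosing disk is always determined by at most three of the input points on its boundary.
The minimum enclosing circle is determined by three boundary points: P_2, P_4, P_5.
Their circumcentre is (-1.4, -3) with r² = 30.16.
The farthest remaining point P_3 is at distance² 22.76 ≤ 30.16.
The points at distance exactly r from the centre are P_2, P_4, P_5 — 3 points.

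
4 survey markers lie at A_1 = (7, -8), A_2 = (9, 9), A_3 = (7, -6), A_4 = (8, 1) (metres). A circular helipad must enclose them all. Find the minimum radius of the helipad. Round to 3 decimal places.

A smallest enclosing disk is always determined by at most three of the input points on its boundary.
The farthest pair is A_1–A_2 with squared distance 293. The circle on this segment as diameter has centre (8, 0.5) and r² = 293/4 = 73.25.
Check A_3: distance² to centre = 43.25 ≤ 73.25, so it lies inside.
All remaining points lie in this disk, and no smaller disk contains both endpoints, so this is the minimum enclosing circle.
r = √(73.25) ≈ 8.559.

8.559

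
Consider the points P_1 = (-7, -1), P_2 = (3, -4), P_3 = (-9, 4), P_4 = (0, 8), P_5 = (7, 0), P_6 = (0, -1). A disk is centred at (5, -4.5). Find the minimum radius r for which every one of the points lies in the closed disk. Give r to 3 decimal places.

16.378

The required radius is the distance from (5, -4.5) to the farthest point.
Squared distances: 156.25, 4.25, 268.25, 181.25, 24.25, 37.25.
Maximum is 268.25, attained at P_3.
r = √(268.25) ≈ 16.378.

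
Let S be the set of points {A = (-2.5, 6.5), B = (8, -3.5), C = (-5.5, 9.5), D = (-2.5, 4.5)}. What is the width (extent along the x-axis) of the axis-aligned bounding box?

13.5

max x = 8, min x = -5.5, so width = 13.5.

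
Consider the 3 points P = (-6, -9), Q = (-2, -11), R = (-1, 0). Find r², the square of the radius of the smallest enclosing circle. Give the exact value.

16165/529

Side lengths²: PQ² = 20, PR² = 106, QR² = 122.
Since QR² = 122 < 106 + 20 = 126, the triangle is acute, so the smallest enclosing circle is the circumcircle.
Circumcentre = (-40/23, -126/23), r² = 16165/529.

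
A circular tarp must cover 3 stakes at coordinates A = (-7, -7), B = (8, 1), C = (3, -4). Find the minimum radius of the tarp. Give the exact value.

Side lengths²: AB² = 289, AC² = 109, BC² = 50.
Since AB² = 289 ≥ 109 + 50 = 159, the angle opposite AB is not acute, so the smallest enclosing circle has AB as diameter.
Centre = midpoint of AB = (0.5, -3), r² = 289/4 = 72.25.
r = √(72.25) = 8.5.

8.5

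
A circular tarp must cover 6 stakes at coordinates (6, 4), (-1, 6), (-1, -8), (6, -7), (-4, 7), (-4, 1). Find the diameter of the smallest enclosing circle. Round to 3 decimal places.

A smallest enclosing disk is always determined by at most three of the input points on its boundary.
The farthest pair is (6, -7)–(-4, 7) with squared distance 296. The circle on this segment as diameter has centre (1, 0) and r² = 296/4 = 74.
Check (6, 4): distance² to centre = 41 ≤ 74, so it lies inside.
All remaining points lie in this disk, and no smaller disk contains both endpoints, so this is the minimum enclosing circle.
Diameter = 2r = 2√74 ≈ 17.205.

17.205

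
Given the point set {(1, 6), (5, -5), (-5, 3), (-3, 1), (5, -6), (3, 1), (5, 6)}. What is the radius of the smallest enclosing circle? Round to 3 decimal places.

7.023

The minimum enclosing circle is determined by three boundary points: (-5, 3), (5, -6), (5, 6).
Their circumcentre is (1.35, 0) with r² = 49.3225.
The farthest remaining point (5, -5) is at distance² 38.3225 ≤ 49.3225.
r = √(49.3225) ≈ 7.023.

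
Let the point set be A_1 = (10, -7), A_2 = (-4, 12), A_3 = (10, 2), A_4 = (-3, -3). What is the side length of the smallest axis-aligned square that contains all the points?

The bounding box has width 14 and height 19.
An axis-aligned square enclosing the set must have side ≥ max(width, height).
So the minimum side is max(14, 19) = 19.

19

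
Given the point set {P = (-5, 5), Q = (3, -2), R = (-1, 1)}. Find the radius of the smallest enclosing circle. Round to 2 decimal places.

5.32

Side lengths²: PQ² = 113, PR² = 32, QR² = 25.
Since PQ² = 113 ≥ 32 + 25 = 57, the angle opposite PQ is not acute, so the smallest enclosing circle has PQ as diameter.
Centre = midpoint of PQ = (-1, 1.5), r² = 113/4 = 28.25.
r = √(28.25) ≈ 5.32.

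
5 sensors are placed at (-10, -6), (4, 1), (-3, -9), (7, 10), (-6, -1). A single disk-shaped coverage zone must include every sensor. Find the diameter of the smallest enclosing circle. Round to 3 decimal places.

23.345

The farthest pair is (-10, -6)–(7, 10) with squared distance 545. The circle on this segment as diameter has centre (-1.5, 2) and r² = 545/4 = 136.25.
Check (4, 1): distance² to centre = 31.25 ≤ 136.25, so it lies inside.
All remaining points lie in this disk, and no smaller disk contains both endpoints, so this is the minimum enclosing circle.
Diameter = 2r = 2√(136.25) ≈ 23.345.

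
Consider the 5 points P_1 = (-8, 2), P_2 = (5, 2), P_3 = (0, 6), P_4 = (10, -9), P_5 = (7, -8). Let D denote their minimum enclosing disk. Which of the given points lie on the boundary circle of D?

P_1, P_4

A smallest enclosing disk is always determined by at most three of the input points on its boundary.
The farthest pair is P_1–P_4 with squared distance 445. The circle on this segment as diameter has centre (1, -3.5) and r² = 445/4 = 111.25.
Check P_2: distance² to centre = 46.25 ≤ 111.25, so it lies inside.
All remaining points lie in this disk, and no smaller disk contains both endpoints, so this is the minimum enclosing circle.
The points at distance exactly r from the centre are P_1, P_4 — 2 points.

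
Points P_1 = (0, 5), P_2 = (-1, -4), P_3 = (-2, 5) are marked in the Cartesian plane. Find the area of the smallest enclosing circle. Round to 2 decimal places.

Side lengths²: P_1P_2² = 82, P_1P_3² = 4, P_2P_3² = 82.
Since P_2P_3² = 82 < 82 + 4 = 86, the triangle is acute, so the smallest enclosing circle is the circumcircle.
Circumcentre = (-1, 5/9), r² = 1681/81.
Area = π·r² = π·1681/81 ≈ 65.20.

65.20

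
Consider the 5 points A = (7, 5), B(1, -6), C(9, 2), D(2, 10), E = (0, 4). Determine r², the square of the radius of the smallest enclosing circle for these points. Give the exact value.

64.25

The minimum enclosing circle of a finite set is fixed by two of the points (as a diameter) or three (as a circumcircle).
The farthest pair is B–D with squared distance 257. The circle on this segment as diameter has centre (1.5, 2) and r² = 257/4 = 64.25.
Check A: distance² to centre = 39.25 ≤ 64.25, so it lies inside.
All remaining points lie in this disk, and no smaller disk contains both endpoints, so this is the minimum enclosing circle.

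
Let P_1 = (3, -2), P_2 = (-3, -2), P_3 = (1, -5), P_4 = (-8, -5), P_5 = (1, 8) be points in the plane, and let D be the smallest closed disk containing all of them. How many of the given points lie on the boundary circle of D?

By Welzl's lemma the MEC is supported by two points (diametrically opposite) or three points (on a circumcircle).
The farthest pair is P_4–P_5 with squared distance 250. The circle on this segment as diameter has centre (-3.5, 1.5) and r² = 250/4 = 62.5.
Check P_1: distance² to centre = 54.5 ≤ 62.5, so it lies inside.
All remaining points lie in this disk, and no smaller disk contains both endpoints, so this is the minimum enclosing circle.
The points at distance exactly r from the centre are P_3, P_4, P_5 — 3 points.

3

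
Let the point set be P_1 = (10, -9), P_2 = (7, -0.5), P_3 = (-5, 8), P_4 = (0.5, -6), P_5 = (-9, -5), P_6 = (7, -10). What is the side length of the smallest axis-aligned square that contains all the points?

The bounding box has width 19 and height 18.
An axis-aligned square enclosing the set must have side ≥ max(width, height).
So the minimum side is max(19, 18) = 19.

19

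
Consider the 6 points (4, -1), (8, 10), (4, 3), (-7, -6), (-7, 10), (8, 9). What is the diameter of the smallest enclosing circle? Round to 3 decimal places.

21.932

The farthest pair is (8, 10)–(-7, -6) with squared distance 481. The circle on this segment as diameter has centre (0.5, 2) and r² = 481/4 = 120.25.
Check (4, -1): distance² to centre = 21.25 ≤ 120.25, so it lies inside.
All remaining points lie in this disk, and no smaller disk contains both endpoints, so this is the minimum enclosing circle.
Diameter = 2r = 2√(120.25) ≈ 21.932.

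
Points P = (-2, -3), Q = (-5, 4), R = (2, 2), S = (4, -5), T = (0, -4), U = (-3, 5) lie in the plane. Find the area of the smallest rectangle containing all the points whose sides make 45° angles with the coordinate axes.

In coordinates u = x + y, v = x − y the rectangle is axis-aligned; the map (x,y)→(u,v) scales areas by 2.
u-values: -5, -1, 4, -1, -4, 2; range = 4 − (-5) = 9.
v-values: 1, -9, 0, 9, 4, -8; range = 9 − (-9) = 18.
Area = (9 × 18) / 2 = 81.

81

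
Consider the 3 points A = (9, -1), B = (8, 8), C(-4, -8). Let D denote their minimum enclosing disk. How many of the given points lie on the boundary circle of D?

Side lengths²: AB² = 82, AC² = 218, BC² = 400.
Since BC² = 400 ≥ 218 + 82 = 300, the angle opposite BC is not acute, so the smallest enclosing circle has BC as diameter.
Centre = midpoint of BC = (2, 0), r² = 400/4 = 100.
The points at distance exactly r from the centre are B, C — 2 points.

2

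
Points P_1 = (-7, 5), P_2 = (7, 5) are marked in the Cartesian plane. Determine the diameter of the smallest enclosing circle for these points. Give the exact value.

14

The smallest circle enclosing two points has them as diameter endpoints.
Centre = midpoint = (0, 5); r² = |P_1P_2|²/4 = 196/4 = 49.
Diameter = 2r = 2√49 = 14.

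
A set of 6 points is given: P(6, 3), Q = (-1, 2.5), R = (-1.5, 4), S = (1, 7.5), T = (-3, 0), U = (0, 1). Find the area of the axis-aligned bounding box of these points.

67.5

x ranges over [-3, 6], width 9.
y ranges over [0, 7.5], height 7.5.
Area = 9 × 7.5 = 67.5.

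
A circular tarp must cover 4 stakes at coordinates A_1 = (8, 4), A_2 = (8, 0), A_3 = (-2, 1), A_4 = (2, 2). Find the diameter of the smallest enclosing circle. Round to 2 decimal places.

By Welzl's lemma the MEC is supported by two points (diametrically opposite) or three points (on a circumcircle).
The minimum enclosing circle is determined by three boundary points: A_1, A_2, A_3.
Their circumcentre is (3.15, 2) with r² = 27.5225.
The farthest remaining point A_4 is at distance² 1.3225 ≤ 27.5225.
Diameter = 2r = 2√(27.5225) ≈ 10.49.

10.49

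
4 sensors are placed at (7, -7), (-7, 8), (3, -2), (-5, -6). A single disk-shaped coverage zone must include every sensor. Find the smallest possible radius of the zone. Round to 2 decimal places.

A smallest enclosing disk is always determined by at most three of the input points on its boundary.
The farthest pair is (7, -7)–(-7, 8) with squared distance 421. The circle on this segment as diameter has centre (0, 0.5) and r² = 421/4 = 105.25.
Check (3, -2): distance² to centre = 15.25 ≤ 105.25, so it lies inside.
All remaining points lie in this disk, and no smaller disk contains both endpoints, so this is the minimum enclosing circle.
r = √(105.25) ≈ 10.26.

10.26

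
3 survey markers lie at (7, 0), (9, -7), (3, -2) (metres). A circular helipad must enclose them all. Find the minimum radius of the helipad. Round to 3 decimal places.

3.973

Call the three points A, B, C in the order given.
Side lengths²: AB² = 53, AC² = 20, BC² = 61.
Since BC² = 61 < 53 + 20 = 73, the triangle is acute, so the smallest enclosing circle is the circumcircle.
Circumcentre = (6.46875, -3.9375), r² = 15.7861328125.
r = √(15.7861328125) ≈ 3.973.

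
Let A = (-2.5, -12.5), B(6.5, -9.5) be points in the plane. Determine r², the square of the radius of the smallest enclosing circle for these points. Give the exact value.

The smallest circle enclosing two points has them as diameter endpoints.
Centre = midpoint = (2, -11); r² = |AB|²/4 = 90/4 = 22.5.

22.5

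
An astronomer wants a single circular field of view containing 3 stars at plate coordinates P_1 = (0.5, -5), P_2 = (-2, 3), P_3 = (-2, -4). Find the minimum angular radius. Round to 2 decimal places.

4.19

Side lengths²: P_1P_2² = 70.25, P_1P_3² = 7.25, P_2P_3² = 49.
Since P_1P_2² = 70.25 ≥ 49 + 7.25 = 56.25, the angle opposite P_1P_2 is not acute, so the smallest enclosing circle has P_1P_2 as diameter.
Centre = midpoint of P_1P_2 = (-0.75, -1), r² = 70.25/4 = 17.5625.
r = √(17.5625) ≈ 4.19.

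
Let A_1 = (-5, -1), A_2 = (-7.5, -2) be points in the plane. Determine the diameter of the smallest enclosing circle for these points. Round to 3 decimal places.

2.693

The smallest circle enclosing two points has them as diameter endpoints.
Centre = midpoint = (-6.25, -1.5); r² = |A_1A_2|²/4 = 7.25/4 = 1.8125.
Diameter = 2r = 2√(1.8125) ≈ 2.693.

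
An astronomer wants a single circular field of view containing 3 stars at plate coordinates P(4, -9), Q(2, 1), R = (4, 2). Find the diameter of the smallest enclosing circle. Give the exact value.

Side lengths²: PQ² = 104, PR² = 121, QR² = 5.
Since PR² = 121 ≥ 104 + 5 = 109, the angle opposite PR is not acute, so the smallest enclosing circle has PR as diameter.
Centre = midpoint of PR = (4, -3.5), r² = 121/4 = 30.25.
Diameter = 2r = 2√(30.25) = 11.

11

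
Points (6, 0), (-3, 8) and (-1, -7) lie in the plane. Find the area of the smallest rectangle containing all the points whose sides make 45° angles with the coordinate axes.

119

In coordinates u = x + y, v = x − y the rectangle is axis-aligned; the map (x,y)→(u,v) scales areas by 2.
u-values: 6, 5, -8; range = 6 − (-8) = 14.
v-values: 6, -11, 6; range = 6 − (-11) = 17.
Area = (14 × 17) / 2 = 119.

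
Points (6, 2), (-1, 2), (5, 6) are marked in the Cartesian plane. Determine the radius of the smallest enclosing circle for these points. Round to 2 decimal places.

Call the three points A, B, C in the order given.
Side lengths²: AB² = 49, AC² = 17, BC² = 52.
Since BC² = 52 < 49 + 17 = 66, the triangle is acute, so the smallest enclosing circle is the circumcircle.
Circumcentre = (2.5, 3.25), r² = 13.8125.
r = √(13.8125) ≈ 3.72.

3.72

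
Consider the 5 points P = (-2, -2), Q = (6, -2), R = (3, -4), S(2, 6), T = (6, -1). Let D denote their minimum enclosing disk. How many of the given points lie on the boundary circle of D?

The minimum enclosing circle of a finite set is fixed by two of the points (as a diameter) or three (as a circumcircle).
The minimum enclosing circle is determined by three boundary points: P, R, S.
Their circumcentre is (25/12, 23/24) with r² = 14645/576.
The farthest remaining point Q is at distance² 13877/576 ≤ 14645/576.
The points at distance exactly r from the centre are P, R, S — 3 points.

3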